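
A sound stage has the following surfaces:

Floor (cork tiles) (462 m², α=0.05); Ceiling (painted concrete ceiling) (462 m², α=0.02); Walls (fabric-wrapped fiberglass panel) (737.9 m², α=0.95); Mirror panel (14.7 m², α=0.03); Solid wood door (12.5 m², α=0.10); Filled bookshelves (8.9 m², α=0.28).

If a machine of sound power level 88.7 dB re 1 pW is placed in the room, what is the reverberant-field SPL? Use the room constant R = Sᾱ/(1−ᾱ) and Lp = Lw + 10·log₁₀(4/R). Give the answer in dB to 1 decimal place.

A = 737.528 sabins; S = 1698.0 m².
ᾱ = 0.4344, so room constant R = A/(1−ᾱ) = 1303.975 m².
Lp = 88.7 + 10·log₁₀(4/1303.975) = 88.7 + (-25.13) = 63.6 dB.

63.6 dB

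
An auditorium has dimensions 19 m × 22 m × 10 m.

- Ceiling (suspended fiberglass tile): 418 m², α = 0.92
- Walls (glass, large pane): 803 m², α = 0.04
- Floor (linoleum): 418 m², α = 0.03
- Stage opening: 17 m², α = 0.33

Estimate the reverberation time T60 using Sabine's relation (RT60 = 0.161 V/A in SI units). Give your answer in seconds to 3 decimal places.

Summing Sᵢαᵢ: 384.560 + 32.120 + 12.540 + 5.610 → A = 434.830 sabins.
Room volume: 4180 m³.
Sabine: RT60 = 0.161 × 4180 / 434.830 = 1.548 s.

1.548 s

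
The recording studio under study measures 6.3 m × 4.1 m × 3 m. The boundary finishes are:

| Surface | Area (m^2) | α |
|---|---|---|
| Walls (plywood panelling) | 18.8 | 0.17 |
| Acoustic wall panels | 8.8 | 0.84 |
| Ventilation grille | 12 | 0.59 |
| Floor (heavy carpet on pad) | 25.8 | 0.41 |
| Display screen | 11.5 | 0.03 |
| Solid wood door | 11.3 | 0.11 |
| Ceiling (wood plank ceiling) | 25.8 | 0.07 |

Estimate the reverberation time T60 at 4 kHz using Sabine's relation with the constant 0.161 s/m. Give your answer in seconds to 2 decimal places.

Summing Sᵢαᵢ: 3.196 + 7.392 + 7.080 + 10.578 + 0.345 + 1.243 + 1.806 → A = 31.640 sabins.
Volume V = 6.3 × 4.1 × 3 = 77.49 m³.
T = 0.161 V/A = 0.161·77.49/31.640 = 0.39 s.

0.39 sec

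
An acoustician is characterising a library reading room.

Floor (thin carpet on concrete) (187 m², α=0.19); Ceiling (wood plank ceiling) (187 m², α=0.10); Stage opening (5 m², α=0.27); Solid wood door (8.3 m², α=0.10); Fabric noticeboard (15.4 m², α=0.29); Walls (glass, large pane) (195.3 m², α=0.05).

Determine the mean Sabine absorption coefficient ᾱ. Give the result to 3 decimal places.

0.118

Total surface area S = 598.0 m².
Σ(Sᵢαᵢ) = 187·0.19 + 187·0.10 + 5·0.27 + 8.3·0.10 + 15.4·0.29 + 195.3·0.05 = 70.641.
ᾱ = A/S = 0.118.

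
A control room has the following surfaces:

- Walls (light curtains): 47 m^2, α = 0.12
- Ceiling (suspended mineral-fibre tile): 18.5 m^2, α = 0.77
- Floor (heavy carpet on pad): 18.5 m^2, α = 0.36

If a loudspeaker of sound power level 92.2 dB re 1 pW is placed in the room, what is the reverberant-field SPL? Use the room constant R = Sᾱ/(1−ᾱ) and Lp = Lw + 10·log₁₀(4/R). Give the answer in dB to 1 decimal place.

82.3 dB

A = 26.545 sabins; S = 84.0 m^2.
ᾱ = 26.545/84.0 = 0.3160; R = Sᾱ/(1−ᾱ) = 26.545/(1−0.3160) = 38.808 m^2.
Lp = 92.2 + 10·log₁₀(4/38.808) = 92.2 + (-9.87) = 82.3 dB.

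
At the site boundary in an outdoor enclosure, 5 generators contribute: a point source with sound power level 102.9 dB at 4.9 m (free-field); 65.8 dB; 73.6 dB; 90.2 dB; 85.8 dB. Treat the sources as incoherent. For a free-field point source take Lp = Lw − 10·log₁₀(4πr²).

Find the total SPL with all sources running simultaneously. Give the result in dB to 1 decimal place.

Source at 4.9 m: Lp = 102.9 − 10·log₁₀(4π·4.9²) = 102.9 − 10·log₁₀(301.719) = 78.1 dB.
Sum in the linear (power) domain: Σ 10^(Lᵢ/10) = 10^(78.1/10) + 10^(65.8/10) + 10^(73.6/10) + 10^(90.2/10) + 10^(85.8/10) = 1.519e+09.
L_total = 10·log₁₀(1.519e+09) = 91.8 dB.

91.8 dB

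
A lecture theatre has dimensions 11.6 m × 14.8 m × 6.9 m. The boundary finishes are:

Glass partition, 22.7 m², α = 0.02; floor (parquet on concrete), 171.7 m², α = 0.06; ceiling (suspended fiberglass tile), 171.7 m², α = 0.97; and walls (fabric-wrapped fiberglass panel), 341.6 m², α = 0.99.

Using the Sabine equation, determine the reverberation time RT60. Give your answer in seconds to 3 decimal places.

Total absorption A = 22.7*0.02 + 171.7*0.06 + 171.7*0.97 + 341.6*0.99
  = 0.454 + 10.302 + 166.549 + 338.184 = 515.489 m² sabins.
Room volume: 1184.592 m³.
RT60 = 0.161 · V / A = 0.161 × 1184.592 / 515.489 = 0.370 s.

0.370 s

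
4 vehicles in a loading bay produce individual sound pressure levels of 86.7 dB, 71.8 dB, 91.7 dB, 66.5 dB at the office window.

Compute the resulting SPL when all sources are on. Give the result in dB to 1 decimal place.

Converting to relative power and adding: 10^(86.7/10) + 10^(71.8/10) + 10^(91.7/10) + 10^(66.5/10) = 1.966e+09.
Back to dB: 10·log₁₀ Σ = 92.9 dB.

92.9 dB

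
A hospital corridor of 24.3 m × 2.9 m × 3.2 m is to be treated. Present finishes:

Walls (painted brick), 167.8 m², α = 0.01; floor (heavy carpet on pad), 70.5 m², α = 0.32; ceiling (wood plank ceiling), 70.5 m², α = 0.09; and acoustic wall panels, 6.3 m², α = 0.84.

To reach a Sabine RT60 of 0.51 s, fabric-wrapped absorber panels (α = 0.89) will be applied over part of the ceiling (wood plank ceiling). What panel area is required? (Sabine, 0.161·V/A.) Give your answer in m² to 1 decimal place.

44.1

A₁ = Σ Sᵢαᵢ = 167.8×0.01 + 70.5×0.32 + 70.5×0.09 + 6.3×0.84 = 35.875 sabins.
Required A₂ = 0.161·225.504/0.51 = 71.189 sabins.
ΔA needed = 71.189 − 35.875 = 35.314 sabins.
Net gain per m²: Δα = 0.89 − 0.09 = 0.80.
Area = ΔA/Δα = 35.314/0.80 = 44.1 m².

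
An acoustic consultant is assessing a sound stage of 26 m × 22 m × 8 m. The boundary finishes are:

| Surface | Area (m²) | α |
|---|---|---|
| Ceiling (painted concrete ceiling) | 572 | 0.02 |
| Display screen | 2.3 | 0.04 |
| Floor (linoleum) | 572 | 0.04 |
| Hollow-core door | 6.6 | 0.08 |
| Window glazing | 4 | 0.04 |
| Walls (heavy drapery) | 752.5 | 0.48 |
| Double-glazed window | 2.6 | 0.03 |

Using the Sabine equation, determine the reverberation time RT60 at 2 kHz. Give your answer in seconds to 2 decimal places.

A = Σ Sᵢαᵢ = 572*0.02 + 2.3*0.04 + 572*0.04 + 6.6*0.08 + 4*0.04 + 752.5*0.48 + 2.6*0.03 = 396.378 sabins.
V = 26·22·8 = 4576 m³.
T = 0.161 V/A = 0.161·4576/396.378 = 1.86 s.

1.86 sec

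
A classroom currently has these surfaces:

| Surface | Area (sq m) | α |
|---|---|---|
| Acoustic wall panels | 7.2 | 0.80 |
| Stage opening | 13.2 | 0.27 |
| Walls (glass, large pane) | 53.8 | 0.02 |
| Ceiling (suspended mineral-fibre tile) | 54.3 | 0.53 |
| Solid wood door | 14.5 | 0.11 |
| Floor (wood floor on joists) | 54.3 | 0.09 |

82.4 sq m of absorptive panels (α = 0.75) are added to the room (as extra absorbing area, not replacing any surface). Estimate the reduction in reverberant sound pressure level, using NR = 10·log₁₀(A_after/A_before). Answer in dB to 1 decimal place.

Total absorption A_before = 7.2×0.80 + 13.2×0.27 + 53.8×0.02 + 54.3×0.53 + 14.5×0.11 + 54.3×0.09
  = 5.760 + 3.564 + 1.076 + 28.779 + 1.595 + 4.887 = 45.661 sq m sabins.
Added absorption = 82.4 × 0.75 = 61.800 sabins.
New total A_after = 107.461 sabins.
Reduction = 10 log₁₀(A_after/A_before) = 10 log₁₀(2.3535) = 3.7 dB.

3.7 dB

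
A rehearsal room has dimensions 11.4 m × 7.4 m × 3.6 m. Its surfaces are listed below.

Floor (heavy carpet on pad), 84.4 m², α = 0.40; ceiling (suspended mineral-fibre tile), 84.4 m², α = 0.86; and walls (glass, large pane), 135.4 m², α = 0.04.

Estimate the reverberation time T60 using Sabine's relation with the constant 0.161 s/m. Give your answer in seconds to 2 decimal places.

Equivalent absorption area: A = 84.4×0.40 + 84.4×0.86 + 135.4×0.04 = 111.760 m².
Room volume: 303.696 m³.
RT60 = 0.161 · V / A = 0.161 × 303.696 / 111.760 = 0.44 s.

0.44 s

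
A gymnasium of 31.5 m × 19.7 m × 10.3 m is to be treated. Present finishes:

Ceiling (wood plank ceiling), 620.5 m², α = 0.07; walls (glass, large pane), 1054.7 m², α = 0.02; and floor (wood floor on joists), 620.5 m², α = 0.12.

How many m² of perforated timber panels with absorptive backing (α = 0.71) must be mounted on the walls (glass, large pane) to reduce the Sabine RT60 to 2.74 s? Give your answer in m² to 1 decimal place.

342.9

Equivalent absorption area: A₁ = 620.5×0.07 + 1054.7×0.02 + 620.5×0.12 = 138.989 m².
Required A₂ = 0.161·6391.665/2.74 = 375.569 sabins.
Absorption to add: 375.569 − 138.989 = 236.580 sabins.
Net gain per m²: Δα = 0.71 − 0.02 = 0.69.
Area = ΔA/Δα = 236.580/0.69 = 342.9 m².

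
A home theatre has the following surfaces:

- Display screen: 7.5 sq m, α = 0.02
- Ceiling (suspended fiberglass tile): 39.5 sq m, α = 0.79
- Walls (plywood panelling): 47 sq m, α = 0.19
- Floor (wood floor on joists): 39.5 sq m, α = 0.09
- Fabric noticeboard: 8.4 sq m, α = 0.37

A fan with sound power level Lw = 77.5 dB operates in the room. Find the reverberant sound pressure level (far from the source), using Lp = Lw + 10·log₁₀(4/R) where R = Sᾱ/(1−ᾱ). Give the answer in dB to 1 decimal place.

65.1 dB

Σ(Sᵢαᵢ) = 7.5×0.02 + 39.5×0.79 + 47×0.19 + 39.5×0.09 + 8.4×0.37 = 46.948; total area S = 141.9 sq m.
ᾱ = 0.3309, so room constant R = A/(1−ᾱ) = 70.166 sq m.
Lp = 77.5 + 10·log₁₀(4/70.166) = 77.5 + (-12.44) = 65.1 dB.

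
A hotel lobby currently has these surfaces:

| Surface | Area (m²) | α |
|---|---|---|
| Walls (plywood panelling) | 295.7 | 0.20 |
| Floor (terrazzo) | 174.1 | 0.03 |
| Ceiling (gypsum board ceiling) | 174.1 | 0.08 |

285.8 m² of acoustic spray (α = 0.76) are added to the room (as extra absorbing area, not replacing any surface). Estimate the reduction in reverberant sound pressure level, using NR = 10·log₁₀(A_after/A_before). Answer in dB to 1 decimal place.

A_before = Σ Sᵢαᵢ = 295.7*0.20 + 174.1*0.03 + 174.1*0.08 = 78.291 sabins.
Treatment contributes 285.8·0.76 = 217.208 sabins.
New total A_after = 295.499 sabins.
Reduction = 10 log₁₀(A_after/A_before) = 10 log₁₀(3.7744) = 5.8 dB.

5.8 dB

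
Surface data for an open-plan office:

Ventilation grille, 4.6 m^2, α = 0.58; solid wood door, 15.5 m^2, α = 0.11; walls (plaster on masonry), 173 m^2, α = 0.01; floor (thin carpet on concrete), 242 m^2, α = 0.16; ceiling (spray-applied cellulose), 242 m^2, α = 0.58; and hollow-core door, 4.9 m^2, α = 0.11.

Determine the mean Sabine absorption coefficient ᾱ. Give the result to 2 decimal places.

0.27

Total surface area S = 682.0 m^2.
Σ(Sᵢαᵢ) = 4.6·0.58 + 15.5·0.11 + 173·0.01 + 242·0.16 + 242·0.58 + 4.9·0.11 = 185.722.
ᾱ = A/S = 0.27.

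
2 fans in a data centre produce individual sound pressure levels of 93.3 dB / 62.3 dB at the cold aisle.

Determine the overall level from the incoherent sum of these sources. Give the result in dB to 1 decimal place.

93.3 dB

Converting to relative power and adding: 10^(93.3/10) + 10^(62.3/10) = 2.14e+09.
Combined level = 10 log₁₀(2.14e+09) = 93.3 dB.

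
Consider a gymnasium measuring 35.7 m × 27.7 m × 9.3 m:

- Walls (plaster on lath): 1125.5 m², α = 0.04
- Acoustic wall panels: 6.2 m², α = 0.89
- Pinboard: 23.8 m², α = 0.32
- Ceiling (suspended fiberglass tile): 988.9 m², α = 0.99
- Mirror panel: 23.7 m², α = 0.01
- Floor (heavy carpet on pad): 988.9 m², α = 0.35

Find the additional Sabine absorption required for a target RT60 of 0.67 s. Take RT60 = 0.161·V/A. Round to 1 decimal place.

826.4 sabins

Equivalent absorption area: A₁ = 1125.5·0.04 + 6.2·0.89 + 23.8·0.32 + 988.9·0.99 + 23.7·0.01 + 988.9·0.35 = 1383.517 m².
V = 9196.677 m³. Required absorption A₂ = 0.161 × 9196.677 / 0.67 = 2209.948 sabins.
Additional absorption ΔA = 2209.948 − 1383.517 = 826.4 sabins.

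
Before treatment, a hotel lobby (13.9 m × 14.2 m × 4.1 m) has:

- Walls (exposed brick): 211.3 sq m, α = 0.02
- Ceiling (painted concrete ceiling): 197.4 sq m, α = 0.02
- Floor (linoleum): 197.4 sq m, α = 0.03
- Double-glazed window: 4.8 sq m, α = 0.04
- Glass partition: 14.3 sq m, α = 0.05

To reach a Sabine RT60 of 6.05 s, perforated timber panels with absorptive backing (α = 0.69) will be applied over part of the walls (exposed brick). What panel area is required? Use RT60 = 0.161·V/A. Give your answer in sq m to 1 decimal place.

Total absorption A₁ = 211.3×0.02 + 197.4×0.02 + 197.4×0.03 + 4.8×0.04 + 14.3×0.05
  = 4.226 + 3.948 + 5.922 + 0.192 + 0.715 = 15.003 sq m sabins.
V = 809.258 m³. Target absorption A₂ = 0.161 × 809.258 / 6.05 = 21.536 sabins.
Absorption to add: 21.536 − 15.003 = 6.533 sabins.
Net gain per sq m: Δα = 0.69 − 0.02 = 0.67.
Area = ΔA/Δα = 6.533/0.67 = 9.8 sq m.

9.8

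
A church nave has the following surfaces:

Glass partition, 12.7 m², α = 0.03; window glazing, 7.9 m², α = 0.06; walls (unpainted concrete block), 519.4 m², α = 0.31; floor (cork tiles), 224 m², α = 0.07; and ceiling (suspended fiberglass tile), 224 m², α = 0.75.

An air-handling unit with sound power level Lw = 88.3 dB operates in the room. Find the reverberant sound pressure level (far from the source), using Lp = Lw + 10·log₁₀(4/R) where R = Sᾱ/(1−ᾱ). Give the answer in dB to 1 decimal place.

67.1 dB

A = 345.549 sabins; S = 988.0 m².
ᾱ = 345.549/988.0 = 0.3497; R = Sᾱ/(1−ᾱ) = 345.549/(1−0.3497) = 531.369 m².
Lp = 88.3 + 10·log₁₀(4/531.369) = 88.3 + (-21.23) = 67.1 dB.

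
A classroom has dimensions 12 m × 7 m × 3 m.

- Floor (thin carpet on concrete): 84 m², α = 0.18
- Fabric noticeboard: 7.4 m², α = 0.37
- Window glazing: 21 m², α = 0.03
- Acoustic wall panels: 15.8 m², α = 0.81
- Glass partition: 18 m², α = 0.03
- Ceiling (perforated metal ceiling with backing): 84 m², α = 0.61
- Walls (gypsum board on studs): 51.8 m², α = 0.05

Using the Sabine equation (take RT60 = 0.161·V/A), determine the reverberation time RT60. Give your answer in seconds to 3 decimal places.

Total absorption A = 84×0.18 + 7.4×0.37 + 21×0.03 + 15.8×0.81 + 18×0.03 + 84×0.61 + 51.8×0.05
  = 15.120 + 2.738 + 0.630 + 12.798 + 0.540 + 51.240 + 2.590 = 85.656 m² sabins.
Volume V = 12 × 7 × 3 = 252 m³.
RT60 = 0.161 · V / A = 0.161 × 252 / 85.656 = 0.474 s.

0.474 s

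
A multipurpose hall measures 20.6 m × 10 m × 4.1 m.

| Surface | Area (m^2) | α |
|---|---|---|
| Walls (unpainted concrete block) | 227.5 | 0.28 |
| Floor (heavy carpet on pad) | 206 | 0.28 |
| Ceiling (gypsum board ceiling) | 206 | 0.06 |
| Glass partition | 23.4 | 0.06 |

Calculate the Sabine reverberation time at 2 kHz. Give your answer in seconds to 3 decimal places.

1.006 s

Total absorption A = 227.5*0.28 + 206*0.28 + 206*0.06 + 23.4*0.06
  = 63.700 + 57.680 + 12.360 + 1.404 = 135.144 m^2 sabins.
Room volume: 844.6 m³.
RT60 = 0.161 · V / A = 0.161 × 844.6 / 135.144 = 1.006 s.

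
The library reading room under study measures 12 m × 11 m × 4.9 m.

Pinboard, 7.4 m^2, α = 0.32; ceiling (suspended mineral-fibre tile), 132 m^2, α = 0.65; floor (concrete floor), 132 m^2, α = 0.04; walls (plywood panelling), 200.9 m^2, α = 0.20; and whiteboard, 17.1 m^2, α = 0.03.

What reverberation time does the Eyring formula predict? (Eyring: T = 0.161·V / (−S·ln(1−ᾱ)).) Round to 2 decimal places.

S = Σ Sᵢ = 489.4 m^2.
Σ(Sᵢαᵢ) = 7.4·0.32 + 132·0.65 + 132·0.04 + 200.9·0.20 + 17.1·0.03 = 134.141.
Mean coefficient ᾱ = A/S = 0.2741.
Eyring denominator: −S ln(1−ᾱ) = 156.776.
V = 12 × 11 × 4.9 = 646.8 m³.
RT60 = 0.161 × 646.8 / 156.776 = 0.66 s.

0.66 s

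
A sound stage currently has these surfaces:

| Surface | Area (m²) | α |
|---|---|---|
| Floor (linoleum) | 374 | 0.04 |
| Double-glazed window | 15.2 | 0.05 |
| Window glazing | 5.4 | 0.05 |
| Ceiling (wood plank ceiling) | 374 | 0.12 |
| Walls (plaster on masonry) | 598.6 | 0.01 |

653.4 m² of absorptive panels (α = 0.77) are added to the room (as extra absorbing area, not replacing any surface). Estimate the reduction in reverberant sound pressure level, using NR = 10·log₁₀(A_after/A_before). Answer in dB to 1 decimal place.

Summing Sᵢαᵢ: 14.960 + 0.760 + 0.270 + 44.880 + 5.986 → A_before = 66.856 sabins.
Treatment contributes 653.4·0.77 = 503.118 sabins.
A_after = 66.856 + 503.118 = 569.974 sabins.
NR = 10·log₁₀(569.974/66.856) = 9.3 dB.

9.3 dB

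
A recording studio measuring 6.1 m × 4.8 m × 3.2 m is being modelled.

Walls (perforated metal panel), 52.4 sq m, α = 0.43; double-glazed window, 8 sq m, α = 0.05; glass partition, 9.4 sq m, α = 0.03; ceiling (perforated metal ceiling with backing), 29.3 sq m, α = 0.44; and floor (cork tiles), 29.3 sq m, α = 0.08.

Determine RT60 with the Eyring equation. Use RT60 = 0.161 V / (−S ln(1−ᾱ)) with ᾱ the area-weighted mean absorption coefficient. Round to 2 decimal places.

S = Σ Sᵢ = 128.4 sq m.
Σ(Sᵢαᵢ) = 52.4·0.43 + 8·0.05 + 9.4·0.03 + 29.3·0.44 + 29.3·0.08 = 38.450.
Mean coefficient ᾱ = A/S = 0.2995.
−S·ln(1−ᾱ) = −128.4 × ln(1 − 0.2995) = 45.705.
V = 6.1 × 4.8 × 3.2 = 93.696 m³.
RT60 = 0.161 × 93.696 / 45.705 = 0.33 s.

0.33 sec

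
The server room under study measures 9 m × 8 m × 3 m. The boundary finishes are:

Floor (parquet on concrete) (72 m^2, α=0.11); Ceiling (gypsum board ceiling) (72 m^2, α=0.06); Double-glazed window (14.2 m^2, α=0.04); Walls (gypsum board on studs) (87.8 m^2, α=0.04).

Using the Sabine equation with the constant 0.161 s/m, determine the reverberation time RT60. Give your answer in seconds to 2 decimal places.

2.13 s

A = Σ Sᵢαᵢ = 72·0.11 + 72·0.06 + 14.2·0.04 + 87.8·0.04 = 16.320 sabins.
V = 9·8·3 = 216 m³.
T = 0.161 V/A = 0.161·216/16.320 = 2.13 s.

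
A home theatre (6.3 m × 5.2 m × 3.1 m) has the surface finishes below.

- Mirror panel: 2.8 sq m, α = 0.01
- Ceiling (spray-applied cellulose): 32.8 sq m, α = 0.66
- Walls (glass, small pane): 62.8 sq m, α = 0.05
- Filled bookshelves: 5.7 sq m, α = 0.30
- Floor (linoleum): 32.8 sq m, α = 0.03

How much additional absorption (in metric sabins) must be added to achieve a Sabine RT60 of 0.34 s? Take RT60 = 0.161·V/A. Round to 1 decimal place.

Summing Sᵢαᵢ: 0.028 + 21.648 + 3.140 + 1.710 + 0.984 → A₁ = 27.510 sabins.
For T = 0.34 s, need A₂ = 0.161·V/T = 0.161·101.556/0.34 = 48.090 sabins.
Additional absorption ΔA = 48.090 − 27.510 = 20.6 sabins.

20.6 sabins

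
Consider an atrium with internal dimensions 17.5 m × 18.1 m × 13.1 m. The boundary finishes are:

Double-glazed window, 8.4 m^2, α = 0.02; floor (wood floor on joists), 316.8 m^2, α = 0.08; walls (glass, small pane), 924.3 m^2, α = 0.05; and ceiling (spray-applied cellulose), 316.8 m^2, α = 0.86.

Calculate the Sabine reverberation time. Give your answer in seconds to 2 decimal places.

1.94 s

A = Σ Sᵢαᵢ = 8.4×0.02 + 316.8×0.08 + 924.3×0.05 + 316.8×0.86 = 344.175 sabins.
Room volume: 4149.425 m³.
RT60 = 0.161 · V / A = 0.161 × 4149.425 / 344.175 = 1.94 s.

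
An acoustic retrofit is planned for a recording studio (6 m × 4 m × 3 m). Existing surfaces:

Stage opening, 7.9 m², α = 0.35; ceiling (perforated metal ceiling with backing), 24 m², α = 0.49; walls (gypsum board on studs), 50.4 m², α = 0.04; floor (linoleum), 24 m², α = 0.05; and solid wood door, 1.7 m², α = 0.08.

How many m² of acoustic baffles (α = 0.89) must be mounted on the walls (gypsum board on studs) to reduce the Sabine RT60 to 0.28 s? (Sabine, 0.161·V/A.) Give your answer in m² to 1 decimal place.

Summing Sᵢαᵢ: 2.765 + 11.760 + 2.016 + 1.200 + 0.136 → A₁ = 17.877 sabins.
Required A₂ = 0.161·72/0.28 = 41.400 sabins.
Absorption to add: 41.400 − 17.877 = 23.523 sabins.
Net gain per m²: Δα = 0.89 − 0.04 = 0.85.
Area = ΔA/Δα = 23.523/0.85 = 27.7 m².

27.7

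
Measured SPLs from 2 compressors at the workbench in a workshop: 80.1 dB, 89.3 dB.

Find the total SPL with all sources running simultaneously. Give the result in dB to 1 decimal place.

89.8 dB

Sum in the linear (power) domain: Σ 10^(Lᵢ/10) = 10^(80.1/10) + 10^(89.3/10) = 9.535e+08.
Back to dB: 10·log₁₀ Σ = 89.8 dB.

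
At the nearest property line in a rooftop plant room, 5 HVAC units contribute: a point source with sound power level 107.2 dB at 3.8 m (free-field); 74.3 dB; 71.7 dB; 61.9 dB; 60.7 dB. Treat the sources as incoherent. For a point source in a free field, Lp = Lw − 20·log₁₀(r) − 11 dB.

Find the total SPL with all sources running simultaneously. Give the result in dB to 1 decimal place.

85.2 dB

Source at 3.8 m: Lp = 107.2 − 20·log₁₀(3.8) − 11 = 84.6 dB.
Converting to relative power and adding: 10^(84.6/10) + 10^(74.3/10) + 10^(71.7/10) + 10^(61.9/10) + 10^(60.7/10) = 3.328e+08.
Back to dB: 10·log₁₀ Σ = 85.2 dB.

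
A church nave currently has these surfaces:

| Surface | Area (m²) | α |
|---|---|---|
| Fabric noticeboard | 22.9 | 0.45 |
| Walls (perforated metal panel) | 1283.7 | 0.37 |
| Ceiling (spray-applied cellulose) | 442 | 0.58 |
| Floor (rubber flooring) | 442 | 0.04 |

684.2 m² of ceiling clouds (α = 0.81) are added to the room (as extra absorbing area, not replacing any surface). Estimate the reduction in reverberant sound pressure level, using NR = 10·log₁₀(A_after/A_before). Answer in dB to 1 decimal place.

Equivalent absorption area: A_before = 22.9*0.45 + 1283.7*0.37 + 442*0.58 + 442*0.04 = 759.314 m².
Treatment contributes 684.2·0.81 = 554.202 sabins.
New total A_after = 1313.516 sabins.
Reduction = 10 log₁₀(A_after/A_before) = 10 log₁₀(1.7299) = 2.4 dB.

2.4 dB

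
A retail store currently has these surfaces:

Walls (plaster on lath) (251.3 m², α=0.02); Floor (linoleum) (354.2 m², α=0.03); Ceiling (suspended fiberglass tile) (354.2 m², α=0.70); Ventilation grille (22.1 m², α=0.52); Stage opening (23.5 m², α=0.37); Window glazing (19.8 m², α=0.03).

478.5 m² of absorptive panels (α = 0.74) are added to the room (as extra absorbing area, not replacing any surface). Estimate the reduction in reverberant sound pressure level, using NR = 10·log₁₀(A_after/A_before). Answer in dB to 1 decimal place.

3.5 dB

A_before = Σ Sᵢαᵢ = 251.3*0.02 + 354.2*0.03 + 354.2*0.70 + 22.1*0.52 + 23.5*0.37 + 19.8*0.03 = 284.373 sabins.
Treatment contributes 478.5·0.74 = 354.090 sabins.
A_after = 284.373 + 354.090 = 638.463 sabins.
NR = 10·log₁₀(638.463/284.373) = 3.5 dB.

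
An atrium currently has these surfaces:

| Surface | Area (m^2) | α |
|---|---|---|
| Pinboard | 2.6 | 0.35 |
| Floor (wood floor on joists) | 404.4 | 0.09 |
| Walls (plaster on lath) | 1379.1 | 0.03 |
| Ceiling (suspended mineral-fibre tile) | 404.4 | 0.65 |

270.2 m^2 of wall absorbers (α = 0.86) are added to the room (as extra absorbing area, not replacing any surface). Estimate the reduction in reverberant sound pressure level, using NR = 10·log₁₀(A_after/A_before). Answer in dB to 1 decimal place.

2.3 dB

Total absorption A_before = 2.6×0.35 + 404.4×0.09 + 1379.1×0.03 + 404.4×0.65
  = 0.910 + 36.396 + 41.373 + 262.860 = 341.539 m^2 sabins.
Added absorption = 270.2 × 0.86 = 232.372 sabins.
New total A_after = 573.911 sabins.
NR = 10·log₁₀(573.911/341.539) = 2.3 dB.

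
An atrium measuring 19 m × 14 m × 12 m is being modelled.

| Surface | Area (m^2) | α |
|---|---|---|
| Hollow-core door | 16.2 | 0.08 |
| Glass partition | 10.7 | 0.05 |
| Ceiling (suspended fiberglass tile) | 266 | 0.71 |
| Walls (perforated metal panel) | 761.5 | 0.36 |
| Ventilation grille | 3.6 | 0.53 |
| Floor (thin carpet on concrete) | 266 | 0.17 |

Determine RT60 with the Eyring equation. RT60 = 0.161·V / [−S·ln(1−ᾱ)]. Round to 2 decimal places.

S = Σ Sᵢ = 1324.0 m^2.
Σ(Sᵢαᵢ) = 16.2·0.08 + 10.7·0.05 + 266·0.71 + 761.5·0.36 + 3.6·0.53 + 266·0.17 = 511.959.
ᾱ = 511.959 / 1324.0 = 0.3867.
Eyring denominator: −S ln(1−ᾱ) = 647.305.
V = 19 × 14 × 12 = 3192 m³.
RT60 = 0.161 × 3192 / 647.305 = 0.79 s.

0.79 s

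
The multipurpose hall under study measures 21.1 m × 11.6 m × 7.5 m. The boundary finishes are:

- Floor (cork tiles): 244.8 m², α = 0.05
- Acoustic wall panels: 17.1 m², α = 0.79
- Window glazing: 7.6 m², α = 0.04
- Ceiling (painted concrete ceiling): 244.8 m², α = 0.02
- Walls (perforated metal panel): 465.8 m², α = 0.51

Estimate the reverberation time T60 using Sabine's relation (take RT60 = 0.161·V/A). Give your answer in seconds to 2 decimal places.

Summing Sᵢαᵢ: 12.240 + 13.509 + 0.304 + 4.896 + 237.558 → A = 268.507 sabins.
Room volume: 1835.7 m³.
Sabine: RT60 = 0.161 × 1835.7 / 268.507 = 1.10 s.

1.10 s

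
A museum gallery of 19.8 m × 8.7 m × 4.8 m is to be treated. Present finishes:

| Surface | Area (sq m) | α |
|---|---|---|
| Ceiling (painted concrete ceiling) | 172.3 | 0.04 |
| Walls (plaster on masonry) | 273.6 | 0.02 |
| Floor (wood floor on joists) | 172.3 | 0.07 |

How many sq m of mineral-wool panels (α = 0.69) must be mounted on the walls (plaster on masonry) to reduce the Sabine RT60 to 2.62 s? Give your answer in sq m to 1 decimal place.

Equivalent absorption area: A₁ = 172.3·0.04 + 273.6·0.02 + 172.3·0.07 = 24.425 sq m.
Required A₂ = 0.161·826.848/2.62 = 50.810 sabins.
Absorption to add: 50.810 − 24.425 = 26.385 sabins.
Each sq m of panel replacing the walls (plaster on masonry) adds (0.69 − 0.02) = 0.67 sabins.
Area = ΔA/Δα = 26.385/0.67 = 39.4 sq m.

39.4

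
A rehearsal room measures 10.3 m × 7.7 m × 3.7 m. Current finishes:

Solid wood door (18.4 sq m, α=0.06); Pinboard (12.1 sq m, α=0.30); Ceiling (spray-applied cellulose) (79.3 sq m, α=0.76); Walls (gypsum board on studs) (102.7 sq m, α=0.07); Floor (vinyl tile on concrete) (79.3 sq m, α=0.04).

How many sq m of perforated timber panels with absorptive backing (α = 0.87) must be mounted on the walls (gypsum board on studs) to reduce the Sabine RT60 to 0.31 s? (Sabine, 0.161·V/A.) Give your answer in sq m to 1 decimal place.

Summing Sᵢαᵢ: 1.104 + 3.630 + 60.268 + 7.189 + 3.172 → A₁ = 75.363 sabins.
V = 293.447 m³. Target absorption A₂ = 0.161 × 293.447 / 0.31 = 152.403 sabins.
ΔA needed = 152.403 − 75.363 = 77.040 sabins.
Net gain per sq m: Δα = 0.87 − 0.07 = 0.80.
Area = ΔA/Δα = 77.040/0.80 = 96.3 sq m.

96.3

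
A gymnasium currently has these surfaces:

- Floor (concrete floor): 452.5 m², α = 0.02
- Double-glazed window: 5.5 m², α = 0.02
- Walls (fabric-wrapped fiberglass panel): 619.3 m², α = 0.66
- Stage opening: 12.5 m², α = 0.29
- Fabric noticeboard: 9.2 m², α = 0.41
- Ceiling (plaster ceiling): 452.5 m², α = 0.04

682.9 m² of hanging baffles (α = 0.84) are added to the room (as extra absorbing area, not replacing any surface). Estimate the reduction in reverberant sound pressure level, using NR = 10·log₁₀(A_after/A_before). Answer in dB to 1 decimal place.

3.6 dB

Total absorption A_before = 452.5*0.02 + 5.5*0.02 + 619.3*0.66 + 12.5*0.29 + 9.2*0.41 + 452.5*0.04
  = 9.050 + 0.110 + 408.738 + 3.625 + 3.772 + 18.100 = 443.395 m² sabins.
Treatment contributes 682.9·0.84 = 573.636 sabins.
New total A_after = 1017.031 sabins.
Reduction = 10 log₁₀(A_after/A_before) = 10 log₁₀(2.2937) = 3.6 dB.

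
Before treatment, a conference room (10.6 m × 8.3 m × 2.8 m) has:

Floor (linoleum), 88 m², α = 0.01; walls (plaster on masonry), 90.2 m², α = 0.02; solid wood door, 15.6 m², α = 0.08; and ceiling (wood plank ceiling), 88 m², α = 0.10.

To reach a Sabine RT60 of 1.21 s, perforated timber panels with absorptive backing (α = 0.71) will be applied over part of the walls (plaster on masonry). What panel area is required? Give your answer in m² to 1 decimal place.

29.1

A₁ = Σ Sᵢαᵢ = 88*0.01 + 90.2*0.02 + 15.6*0.08 + 88*0.10 = 12.732 sabins.
Required A₂ = 0.161·246.344/1.21 = 32.778 sabins.
ΔA needed = 32.778 − 12.732 = 20.046 sabins.
Each m² of panel replacing the walls (plaster on masonry) adds (0.71 − 0.02) = 0.69 sabins.
Area = ΔA/Δα = 20.046/0.69 = 29.1 m².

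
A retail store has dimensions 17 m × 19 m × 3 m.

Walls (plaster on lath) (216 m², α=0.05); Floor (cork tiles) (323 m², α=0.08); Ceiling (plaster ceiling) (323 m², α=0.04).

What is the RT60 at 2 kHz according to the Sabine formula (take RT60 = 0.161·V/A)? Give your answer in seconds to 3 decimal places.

Total absorption A = 216×0.05 + 323×0.08 + 323×0.04
  = 10.800 + 25.840 + 12.920 = 49.560 m² sabins.
V = 17·19·3 = 969 m³.
Sabine: RT60 = 0.161 × 969 / 49.560 = 3.148 s.

3.148 sec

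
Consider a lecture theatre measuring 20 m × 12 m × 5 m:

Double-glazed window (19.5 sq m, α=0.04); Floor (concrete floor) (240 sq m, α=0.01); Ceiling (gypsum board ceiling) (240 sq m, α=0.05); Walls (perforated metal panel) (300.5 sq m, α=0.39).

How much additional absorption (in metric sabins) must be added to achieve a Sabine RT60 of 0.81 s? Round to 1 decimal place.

Equivalent absorption area: A₁ = 19.5*0.04 + 240*0.01 + 240*0.05 + 300.5*0.39 = 132.375 sq m.
For T = 0.81 s, need A₂ = 0.161·V/T = 0.161·1200/0.81 = 238.519 sabins.
ΔA = A₂ − A₁ = 238.519 − 132.375 = 106.1 sabins.

106.1 sabins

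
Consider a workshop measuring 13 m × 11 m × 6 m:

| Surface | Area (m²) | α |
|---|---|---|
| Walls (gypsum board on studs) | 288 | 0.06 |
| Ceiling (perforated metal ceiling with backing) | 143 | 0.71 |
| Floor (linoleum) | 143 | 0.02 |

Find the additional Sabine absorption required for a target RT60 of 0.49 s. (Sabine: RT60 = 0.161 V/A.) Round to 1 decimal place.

160.2 sabins

A₁ = Σ Sᵢαᵢ = 288*0.06 + 143*0.71 + 143*0.02 = 121.670 sabins.
Target A₂ = 0.161·858/0.49 = 281.914 sabins (V = 858 m³).
ΔA = A₂ − A₁ = 281.914 − 121.670 = 160.2 sabins.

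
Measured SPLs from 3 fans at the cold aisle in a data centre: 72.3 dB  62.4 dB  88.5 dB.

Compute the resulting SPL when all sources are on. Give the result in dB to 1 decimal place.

Sum in the linear (power) domain: Σ 10^(Lᵢ/10) = 10^(72.3/10) + 10^(62.4/10) + 10^(88.5/10) = 7.267e+08.
L_total = 10·log₁₀(7.267e+08) = 88.6 dB.

88.6 dB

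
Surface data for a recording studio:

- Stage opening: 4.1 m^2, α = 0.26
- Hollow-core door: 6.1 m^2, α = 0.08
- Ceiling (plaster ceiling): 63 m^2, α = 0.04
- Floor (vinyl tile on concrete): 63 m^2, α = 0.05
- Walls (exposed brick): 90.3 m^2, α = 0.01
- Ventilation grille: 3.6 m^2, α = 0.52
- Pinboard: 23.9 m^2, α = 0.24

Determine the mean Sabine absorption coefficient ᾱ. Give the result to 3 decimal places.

Total surface area S = 254.0 m^2.
Σ(Sᵢαᵢ) = 4.1*0.26 + 6.1*0.08 + 63*0.04 + 63*0.05 + 90.3*0.01 + 3.6*0.52 + 23.9*0.24 = 15.735.
ᾱ = A/S = 0.062.

0.062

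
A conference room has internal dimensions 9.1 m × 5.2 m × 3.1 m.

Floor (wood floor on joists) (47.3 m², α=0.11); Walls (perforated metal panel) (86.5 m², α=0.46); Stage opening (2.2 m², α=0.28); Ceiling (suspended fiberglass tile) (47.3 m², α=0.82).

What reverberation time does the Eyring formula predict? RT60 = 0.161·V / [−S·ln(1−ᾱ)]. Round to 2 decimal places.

S = Σ Sᵢ = 183.3 m².
Absorption A = 47.3·0.11 + 86.5·0.46 + 2.2·0.28 + 47.3·0.82 = 84.395 sabins.
Mean coefficient ᾱ = A/S = 0.4604.
−S·ln(1−ᾱ) = −183.3 × ln(1 − 0.4604) = 113.083.
V = 9.1 × 5.2 × 3.1 = 146.692 m³.
T = 0.161·V/[−S·ln(1−ᾱ)] = 0.161·146.692/113.083 = 0.21 s.

0.21 seconds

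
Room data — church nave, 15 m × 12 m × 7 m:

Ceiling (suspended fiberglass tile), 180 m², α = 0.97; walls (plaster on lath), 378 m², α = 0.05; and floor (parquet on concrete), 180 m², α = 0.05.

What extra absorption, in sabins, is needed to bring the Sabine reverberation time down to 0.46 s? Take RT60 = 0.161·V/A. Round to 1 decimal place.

Total absorption A₁ = 180·0.97 + 378·0.05 + 180·0.05
  = 174.600 + 18.900 + 9.000 = 202.500 m² sabins.
Target A₂ = 0.161·1260/0.46 = 441.000 sabins (V = 1260 m³).
ΔA = A₂ − A₁ = 441.000 − 202.500 = 238.5 sabins.

238.5 sabins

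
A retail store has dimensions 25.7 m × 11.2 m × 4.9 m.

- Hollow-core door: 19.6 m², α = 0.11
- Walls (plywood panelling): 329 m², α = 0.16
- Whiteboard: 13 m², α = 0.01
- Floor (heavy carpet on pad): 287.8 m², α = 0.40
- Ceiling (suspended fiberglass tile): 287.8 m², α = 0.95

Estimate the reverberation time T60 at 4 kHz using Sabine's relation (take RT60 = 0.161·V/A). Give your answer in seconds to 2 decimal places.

0.51 sec

Total absorption A = 19.6*0.11 + 329*0.16 + 13*0.01 + 287.8*0.40 + 287.8*0.95
  = 2.156 + 52.640 + 0.130 + 115.120 + 273.410 = 443.456 m² sabins.
Volume V = 25.7 × 11.2 × 4.9 = 1410.416 m³.
RT60 = 0.161 · V / A = 0.161 × 1410.416 / 443.456 = 0.51 s.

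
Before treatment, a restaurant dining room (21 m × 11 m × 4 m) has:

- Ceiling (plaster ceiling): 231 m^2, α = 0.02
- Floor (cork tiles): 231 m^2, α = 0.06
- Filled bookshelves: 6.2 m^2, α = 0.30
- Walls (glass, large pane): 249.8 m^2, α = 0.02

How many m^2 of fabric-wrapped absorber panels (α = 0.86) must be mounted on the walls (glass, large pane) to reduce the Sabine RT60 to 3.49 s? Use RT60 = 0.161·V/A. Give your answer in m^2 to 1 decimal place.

A₁ = Σ Sᵢαᵢ = 231·0.02 + 231·0.06 + 6.2·0.30 + 249.8·0.02 = 25.336 sabins.
Required A₂ = 0.161·924/3.49 = 42.626 sabins.
ΔA needed = 42.626 − 25.336 = 17.290 sabins.
Net gain per m^2: Δα = 0.86 − 0.02 = 0.84.
Area = ΔA/Δα = 17.290/0.84 = 20.6 m^2.

20.6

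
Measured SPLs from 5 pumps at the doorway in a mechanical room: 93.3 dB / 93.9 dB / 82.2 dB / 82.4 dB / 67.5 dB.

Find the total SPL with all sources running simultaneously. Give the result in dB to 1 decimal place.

Σ 10^(Lᵢ/10) = 4.938e+09.
Back to dB: 10·log₁₀ Σ = 96.9 dB.

96.9 dB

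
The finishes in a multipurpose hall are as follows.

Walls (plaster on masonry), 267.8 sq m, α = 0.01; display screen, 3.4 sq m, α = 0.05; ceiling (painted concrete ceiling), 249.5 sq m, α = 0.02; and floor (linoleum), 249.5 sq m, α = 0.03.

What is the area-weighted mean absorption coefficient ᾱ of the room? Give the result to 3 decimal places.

0.020

S = Σ Sᵢ = 267.8 + 3.4 + 249.5 + 249.5 = 770.2 sq m.
A = 267.8·0.01 + 3.4·0.05 + 249.5·0.02 + 249.5·0.03 = 15.323 sabins.
ᾱ = 15.323 / 770.2 = 0.020.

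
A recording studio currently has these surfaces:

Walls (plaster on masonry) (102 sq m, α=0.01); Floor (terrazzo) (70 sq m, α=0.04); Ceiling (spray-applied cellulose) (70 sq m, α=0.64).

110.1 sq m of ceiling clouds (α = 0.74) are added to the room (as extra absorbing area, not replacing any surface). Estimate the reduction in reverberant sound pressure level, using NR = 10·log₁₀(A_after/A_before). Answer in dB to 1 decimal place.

Summing Sᵢαᵢ: 1.020 + 2.800 + 44.800 → A_before = 48.620 sabins.
Treatment contributes 110.1·0.74 = 81.474 sabins.
New total A_after = 130.094 sabins.
Reduction = 10 log₁₀(A_after/A_before) = 10 log₁₀(2.6757) = 4.3 dB.

4.3 dB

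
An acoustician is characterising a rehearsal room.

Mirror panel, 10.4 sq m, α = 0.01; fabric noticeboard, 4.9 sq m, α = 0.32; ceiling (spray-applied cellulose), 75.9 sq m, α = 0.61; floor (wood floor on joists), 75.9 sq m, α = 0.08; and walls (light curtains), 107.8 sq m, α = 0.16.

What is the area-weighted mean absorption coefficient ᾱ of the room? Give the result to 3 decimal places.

Total surface area S = 274.9 sq m.
Σ(Sᵢαᵢ) = 10.4*0.01 + 4.9*0.32 + 75.9*0.61 + 75.9*0.08 + 107.8*0.16 = 71.291.
ᾱ = 71.291 / 274.9 = 0.259.

0.259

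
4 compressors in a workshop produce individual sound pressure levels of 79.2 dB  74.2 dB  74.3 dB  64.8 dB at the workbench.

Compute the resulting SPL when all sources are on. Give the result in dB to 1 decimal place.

81.4 dB

Converting to relative power and adding: 10^(79.2/10) + 10^(74.2/10) + 10^(74.3/10) + 10^(64.8/10) = 1.394e+08.
L_total = 10·log₁₀(1.394e+08) = 81.4 dB.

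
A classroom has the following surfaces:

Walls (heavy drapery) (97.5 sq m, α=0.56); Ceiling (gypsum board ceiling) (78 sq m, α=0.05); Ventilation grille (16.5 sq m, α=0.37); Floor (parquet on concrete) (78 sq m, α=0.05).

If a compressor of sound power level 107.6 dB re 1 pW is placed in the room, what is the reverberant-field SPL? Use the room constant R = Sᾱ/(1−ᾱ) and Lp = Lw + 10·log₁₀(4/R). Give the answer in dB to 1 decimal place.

94.0 dB

A = 68.505 sabins; S = 270.0 sq m.
ᾱ = 68.505/270.0 = 0.2537; R = Sᾱ/(1−ᾱ) = 68.505/(1−0.2537) = 91.793 sq m.
Lp = Lw + 10 log₁₀(4/R) = 107.6 -13.61 = 94.0 dB.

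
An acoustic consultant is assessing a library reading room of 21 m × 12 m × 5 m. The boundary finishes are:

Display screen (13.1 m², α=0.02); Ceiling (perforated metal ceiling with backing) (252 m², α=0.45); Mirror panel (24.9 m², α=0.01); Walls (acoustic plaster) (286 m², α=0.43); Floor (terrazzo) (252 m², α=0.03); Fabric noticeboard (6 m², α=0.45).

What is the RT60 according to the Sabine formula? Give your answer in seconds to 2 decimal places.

Total absorption A = 13.1·0.02 + 252·0.45 + 24.9·0.01 + 286·0.43 + 252·0.03 + 6·0.45
  = 0.262 + 113.400 + 0.249 + 122.980 + 7.560 + 2.700 = 247.151 m² sabins.
V = 21·12·5 = 1260 m³.
T = 0.161 V/A = 0.161·1260/247.151 = 0.82 s.

0.82 s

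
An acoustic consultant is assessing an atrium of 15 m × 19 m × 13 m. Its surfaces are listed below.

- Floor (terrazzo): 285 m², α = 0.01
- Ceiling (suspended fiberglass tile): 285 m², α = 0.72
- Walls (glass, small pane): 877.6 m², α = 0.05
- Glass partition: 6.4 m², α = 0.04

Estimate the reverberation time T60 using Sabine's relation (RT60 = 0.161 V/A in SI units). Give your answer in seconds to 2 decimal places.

A = Σ Sᵢαᵢ = 285*0.01 + 285*0.72 + 877.6*0.05 + 6.4*0.04 = 252.186 sabins.
V = 15·19·13 = 3705 m³.
T = 0.161 V/A = 0.161·3705/252.186 = 2.37 s.

2.37 seconds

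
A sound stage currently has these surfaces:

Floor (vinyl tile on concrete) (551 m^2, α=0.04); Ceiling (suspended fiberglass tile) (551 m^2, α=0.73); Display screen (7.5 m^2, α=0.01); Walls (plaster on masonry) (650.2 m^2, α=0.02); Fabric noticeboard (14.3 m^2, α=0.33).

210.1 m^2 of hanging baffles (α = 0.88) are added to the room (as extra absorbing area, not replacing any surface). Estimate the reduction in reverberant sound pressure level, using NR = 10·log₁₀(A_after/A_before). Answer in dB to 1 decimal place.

Summing Sᵢαᵢ: 22.040 + 402.230 + 0.075 + 13.004 + 4.719 → A_before = 442.068 sabins.
Added absorption = 210.1 × 0.88 = 184.888 sabins.
New total A_after = 626.956 sabins.
Reduction = 10 log₁₀(A_after/A_before) = 10 log₁₀(1.4182) = 1.5 dB.

1.5 dB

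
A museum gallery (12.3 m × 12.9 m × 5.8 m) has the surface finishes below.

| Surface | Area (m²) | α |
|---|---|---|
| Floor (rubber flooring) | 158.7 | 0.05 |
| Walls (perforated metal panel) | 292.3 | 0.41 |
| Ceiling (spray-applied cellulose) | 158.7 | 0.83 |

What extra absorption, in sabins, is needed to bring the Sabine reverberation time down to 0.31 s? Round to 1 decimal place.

Equivalent absorption area: A₁ = 158.7·0.05 + 292.3·0.41 + 158.7·0.83 = 259.499 m².
Target A₂ = 0.161·920.286/0.31 = 477.955 sabins (V = 920.286 m³).
Shortfall: 477.955 − 259.499 = 218.5 sabins.

218.5 sabins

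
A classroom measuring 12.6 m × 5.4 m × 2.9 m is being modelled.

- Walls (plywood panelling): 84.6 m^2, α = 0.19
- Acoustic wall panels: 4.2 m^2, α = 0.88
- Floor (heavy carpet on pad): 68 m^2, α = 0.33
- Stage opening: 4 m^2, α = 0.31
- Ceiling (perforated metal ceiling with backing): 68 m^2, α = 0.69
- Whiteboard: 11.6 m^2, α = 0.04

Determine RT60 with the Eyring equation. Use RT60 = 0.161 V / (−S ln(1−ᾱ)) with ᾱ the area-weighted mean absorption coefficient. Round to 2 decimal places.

S = Σ Sᵢ = 240.4 m^2.
Σ(Sᵢαᵢ) = 84.6·0.19 + 4.2·0.88 + 68·0.33 + 4·0.31 + 68·0.69 + 11.6·0.04 = 90.834.
Mean coefficient ᾱ = A/S = 0.3778.
Eyring denominator: −S ln(1−ᾱ) = 114.068.
V = 12.6 × 5.4 × 2.9 = 197.316 m³.
T = 0.161·V/[−S·ln(1−ᾱ)] = 0.161·197.316/114.068 = 0.28 s.

0.28 seconds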